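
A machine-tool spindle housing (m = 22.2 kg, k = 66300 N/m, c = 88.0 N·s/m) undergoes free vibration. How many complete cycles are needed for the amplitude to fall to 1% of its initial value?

21 cycles

ζ = c/(2√(km)) = 88.0/(2√(66300 × 22.2)) = 88.0/2426 = 0.03627.
Logarithmic decrement δ = 2πζ/√(1 − ζ²) = 2π × 0.03627/√(1 − 0.00132) = 0.2280.
x_n/x₀ = e^(−nδ) ≤ 0.01; take ln: n ≥ ln(1/0.01)/δ = 4.605/0.2280 = 20.20.
So 21 complete cycles are required.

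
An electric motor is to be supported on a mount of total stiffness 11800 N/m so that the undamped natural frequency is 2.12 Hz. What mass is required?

ω_n = 2πf_n = 2π × 2.12 = 13.32 rad/s.
m = k/ω_n² = 11800/13.32² = 11800/177.4 = 66.50 kg.

66.5 kg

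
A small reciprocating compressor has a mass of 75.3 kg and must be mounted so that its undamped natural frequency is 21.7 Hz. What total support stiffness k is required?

ω_n = 2πf_n = 2π × 21.7 = 136.3 rad/s.
k = m·ω_n² = 75.3 × 136.3² = 75.3 × 18590 = 1400000 N/m.

1400000 N/m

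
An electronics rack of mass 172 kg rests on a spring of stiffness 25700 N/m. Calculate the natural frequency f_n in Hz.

1.95 Hz

ω_n = √(k/m) = √(25700/172) = √149.4 = 12.22 rad/s.
f_n = ω_n/(2π) = 12.22/6.283 = 1.945 Hz.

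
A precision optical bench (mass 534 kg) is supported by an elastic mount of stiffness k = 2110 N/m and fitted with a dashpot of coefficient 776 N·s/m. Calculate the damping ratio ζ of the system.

0.366

ω_n = √(k/m) = √(2110/534) = 1.988 rad/s.
Critical damping c_c = 2√(k·m) = 2√(2110 × 534) = 2123 N·s/m, so ζ = c/c_c = 776/2123 = 0.3655.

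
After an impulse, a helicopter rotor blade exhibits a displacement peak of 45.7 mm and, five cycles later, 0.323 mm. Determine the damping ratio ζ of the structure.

0.156

Logarithmic decrement δ = (1/n)·ln(x₀/x_n) = (1/5)·ln(45.7/0.323) = (1/5)·ln(141.5) = 0.9904.
ζ = δ/√(4π² + δ²) = 0.9904/√(39.48 + 0.981) = 0.9904/6.361 = 0.1557.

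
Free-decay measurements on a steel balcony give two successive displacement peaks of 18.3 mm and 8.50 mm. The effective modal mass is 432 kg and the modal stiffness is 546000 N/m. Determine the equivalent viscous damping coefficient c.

Logarithmic decrement δ = (1/n)·ln(x₀/x_n) = (1/1)·ln(18.3/8.50) = (1/1)·ln(2.153) = 0.7668.
ζ = δ/√(4π² + δ²) = 0.7668/√(39.48 + 0.588) = 0.7668/6.330 = 0.1211.
c = ζ · 2√(km) = 0.1211 × 2√(546000 × 432) = 0.1211 × 30720 = 3721 N·s/m.

3720 N·s/m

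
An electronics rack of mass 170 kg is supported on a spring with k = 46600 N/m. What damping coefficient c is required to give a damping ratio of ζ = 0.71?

c_c = 2√(k·m) = 2√(46600 × 170) = 5629 N·s/m.
c = ζ·c_c = 0.71 × 5629 = 3997 N·s/m.

4000 N·s/m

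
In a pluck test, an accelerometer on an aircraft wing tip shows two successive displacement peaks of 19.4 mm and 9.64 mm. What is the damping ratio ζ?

0.111

Logarithmic decrement δ = (1/n)·ln(x₀/x_n) = (1/1)·ln(19.4/9.64) = (1/1)·ln(2.012) = 0.6994.
ζ = δ/√(4π² + δ²) = 0.6994/√(39.48 + 0.489) = 0.6994/6.322 = 0.1106.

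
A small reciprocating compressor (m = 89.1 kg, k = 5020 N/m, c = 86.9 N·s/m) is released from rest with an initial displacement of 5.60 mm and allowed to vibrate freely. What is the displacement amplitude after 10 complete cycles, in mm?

0.0937 mm

ζ = c/(2√(km)) = 86.9/(2√(5020 × 89.1)) = 86.9/1338 = 0.06497.
Logarithmic decrement δ = 2πζ/√(1 − ζ²) = 2π × 0.06497/√(1 − 0.00422) = 0.4091.
After n cycles, x_n/x₀ = e^(−nδ), so x_10 = 5.60 × e^(−10 × 0.4091) = 5.60 × 0.01673 = 0.09367 mm.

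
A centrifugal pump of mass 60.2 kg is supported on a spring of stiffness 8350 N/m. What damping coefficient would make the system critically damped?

c_c = 2√(k·m) = 2√(8350 × 60.2) = 2 × 709.0 = 1418 N·s/m.

1420 N·s/m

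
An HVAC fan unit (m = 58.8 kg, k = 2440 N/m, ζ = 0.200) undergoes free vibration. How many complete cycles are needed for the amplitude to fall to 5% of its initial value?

3 cycles

Logarithmic decrement δ = 2πζ/√(1 − ζ²) = 2π × 0.2000/√(1 − 0.0400) = 1.283.
x_n/x₀ = e^(−nδ) ≤ 0.05; take ln: n ≥ ln(1/0.05)/δ = 2.996/1.283 = 2.336.
So 3 complete cycles are required.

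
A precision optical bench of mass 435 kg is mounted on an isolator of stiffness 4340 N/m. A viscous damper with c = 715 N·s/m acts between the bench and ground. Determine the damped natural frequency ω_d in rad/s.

3.05 rad/s

ω_n = √(k/m) = √(4340/435) = 3.159 rad/s.
Critical damping c_c = 2√(k·m) = 2√(4340 × 435) = 2748 N·s/m, so ζ = c/c_c = 715/2748 = 0.2602.
ω_d = ω_n√(1 − ζ²) = 3.159 × √(1 − 0.0677) = 3.050 rad/s.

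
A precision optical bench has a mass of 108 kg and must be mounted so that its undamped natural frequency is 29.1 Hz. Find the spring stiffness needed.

ω_n = 2πf_n = 2π × 29.1 = 182.8 rad/s.
k = m·ω_n² = 108 × 182.8² = 108 × 33430 = 3611000 N/m.

3610000 N/m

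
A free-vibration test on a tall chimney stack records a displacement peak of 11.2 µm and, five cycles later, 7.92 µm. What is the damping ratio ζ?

Logarithmic decrement δ = (1/n)·ln(x₀/x_n) = (1/5)·ln(11.2/7.92) = (1/5)·ln(1.414) = 0.06930.
ζ = δ/√(4π² + δ²) = 0.06930/√(39.48 + 0.00480) = 0.06930/6.284 = 0.01103.

0.0110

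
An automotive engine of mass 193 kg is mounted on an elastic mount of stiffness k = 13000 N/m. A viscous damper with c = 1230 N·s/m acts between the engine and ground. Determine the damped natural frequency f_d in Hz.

1.20 Hz

ω_n = √(k/m) = √(13000/193) = 8.207 rad/s.
Critical damping c_c = 2√(k·m) = 2√(13000 × 193) = 3168 N·s/m, so ζ = c/c_c = 1230/3168 = 0.3883.
ω_d = ω_n√(1 − ζ²) = 8.207 × √(1 − 0.151) = 7.563 rad/s.
f_d = ω_d/(2π) = 1.204 Hz.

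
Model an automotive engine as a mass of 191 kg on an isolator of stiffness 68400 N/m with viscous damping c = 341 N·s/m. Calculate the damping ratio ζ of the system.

0.0472

ω_n = √(k/m) = √(68400/191) = 18.92 rad/s.
Critical damping c_c = 2√(k·m) = 2√(68400 × 191) = 7229 N·s/m, so ζ = c/c_c = 341/7229 = 0.04717.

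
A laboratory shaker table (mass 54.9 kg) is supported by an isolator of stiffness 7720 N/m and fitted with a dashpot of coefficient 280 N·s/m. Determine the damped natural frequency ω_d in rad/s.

ω_n = √(k/m) = √(7720/54.9) = 11.86 rad/s.
Critical damping c_c = 2√(k·m) = 2√(7720 × 54.9) = 1302 N·s/m, so ζ = c/c_c = 280/1302 = 0.2150.
ω_d = ω_n√(1 − ζ²) = 11.86 × √(1 − 0.0462) = 11.58 rad/s.

11.6 rad/s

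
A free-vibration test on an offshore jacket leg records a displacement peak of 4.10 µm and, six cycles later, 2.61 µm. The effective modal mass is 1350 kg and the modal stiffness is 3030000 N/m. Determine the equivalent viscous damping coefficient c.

1530 N·s/m

Logarithmic decrement δ = (1/n)·ln(x₀/x_n) = (1/6)·ln(4.10/2.61) = (1/6)·ln(1.571) = 0.07527.
ζ = δ/√(4π² + δ²) = 0.07527/√(39.48 + 0.00567) = 0.07527/6.284 = 0.01198.
c = ζ · 2√(km) = 0.01198 × 2√(3030000 × 1350) = 0.01198 × 127900 = 1532 N·s/m.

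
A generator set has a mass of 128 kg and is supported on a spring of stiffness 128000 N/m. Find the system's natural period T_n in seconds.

ω_n = √(k/m) = √(128000/128) = √1000 = 31.62 rad/s.
T_n = 2π/ω_n = 6.283/31.62 = 0.1987 s.

0.199 s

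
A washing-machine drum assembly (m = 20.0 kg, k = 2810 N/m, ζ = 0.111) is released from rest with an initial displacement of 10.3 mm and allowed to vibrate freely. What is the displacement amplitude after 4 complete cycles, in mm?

Logarithmic decrement δ = 2πζ/√(1 − ζ²) = 2π × 0.1110/√(1 − 0.0123) = 0.7018.
After n cycles, x_n/x₀ = e^(−nδ), so x_4 = 10.3 × e^(−4 × 0.7018) = 10.3 × 0.06038 = 0.6219 mm.

0.622 mm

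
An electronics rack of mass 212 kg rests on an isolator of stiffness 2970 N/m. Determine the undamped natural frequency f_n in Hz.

ω_n = √(k/m) = √(2970/212) = √14.01 = 3.743 rad/s.
f_n = ω_n/(2π) = 3.743/6.283 = 0.5957 Hz.

0.596 Hz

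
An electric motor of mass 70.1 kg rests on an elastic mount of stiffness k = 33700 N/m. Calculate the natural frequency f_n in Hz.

3.49 Hz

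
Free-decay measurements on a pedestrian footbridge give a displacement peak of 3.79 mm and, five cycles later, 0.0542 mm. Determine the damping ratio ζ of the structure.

Logarithmic decrement δ = (1/n)·ln(x₀/x_n) = (1/5)·ln(3.79/0.0542) = (1/5)·ln(69.93) = 0.8495.
ζ = δ/√(4π² + δ²) = 0.8495/√(39.48 + 0.722) = 0.8495/6.340 = 0.1340.

0.134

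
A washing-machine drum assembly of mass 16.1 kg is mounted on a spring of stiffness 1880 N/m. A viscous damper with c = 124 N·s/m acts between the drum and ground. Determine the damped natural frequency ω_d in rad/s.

10.1 rad/s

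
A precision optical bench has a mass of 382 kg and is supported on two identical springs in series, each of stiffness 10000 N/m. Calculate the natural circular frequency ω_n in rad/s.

3.62 rad/s

Series springs: 1/k_eq = 2/10000, so k_eq = 10000/2 = 5000 N/m.
ω_n = √(k_eq/m) = √(5000/382) = √13.09 = 3.618 rad/s.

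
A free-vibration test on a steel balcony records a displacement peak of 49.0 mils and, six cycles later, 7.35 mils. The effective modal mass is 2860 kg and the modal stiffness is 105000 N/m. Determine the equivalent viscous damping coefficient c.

Logarithmic decrement δ = (1/n)·ln(x₀/x_n) = (1/6)·ln(49.0/7.35) = (1/6)·ln(6.667) = 0.3162.
ζ = δ/√(4π² + δ²) = 0.3162/√(39.48 + 0.100) = 0.3162/6.291 = 0.05026.
c = ζ · 2√(km) = 0.05026 × 2√(105000 × 2860) = 0.05026 × 34660 = 1742 N·s/m.

1740 N·s/m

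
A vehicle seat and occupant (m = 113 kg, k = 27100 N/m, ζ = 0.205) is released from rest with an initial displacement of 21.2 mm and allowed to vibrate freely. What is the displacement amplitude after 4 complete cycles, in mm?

Logarithmic decrement δ = 2πζ/√(1 − ζ²) = 2π × 0.2050/√(1 − 0.0420) = 1.316.
After n cycles, x_n/x₀ = e^(−nδ), so x_4 = 21.2 × e^(−4 × 1.316) = 21.2 × 0.005175 = 0.1097 mm.

0.110 mm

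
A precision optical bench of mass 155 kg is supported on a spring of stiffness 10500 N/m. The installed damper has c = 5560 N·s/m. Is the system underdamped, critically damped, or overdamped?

c_c = 2√(k·m) = 2551 N·s/m; ζ = c/c_c = 5560/2551 = 2.18.
Since ζ > 1 the system is overdamped.

overdamped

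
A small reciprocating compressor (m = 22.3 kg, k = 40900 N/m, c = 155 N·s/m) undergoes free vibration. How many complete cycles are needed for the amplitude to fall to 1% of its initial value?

10 cycles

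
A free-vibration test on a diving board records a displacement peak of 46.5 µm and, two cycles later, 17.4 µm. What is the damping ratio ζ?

0.0780

Logarithmic decrement δ = (1/n)·ln(x₀/x_n) = (1/2)·ln(46.5/17.4) = (1/2)·ln(2.672) = 0.4915.
ζ = δ/√(4π² + δ²) = 0.4915/√(39.48 + 0.242) = 0.4915/6.302 = 0.07799.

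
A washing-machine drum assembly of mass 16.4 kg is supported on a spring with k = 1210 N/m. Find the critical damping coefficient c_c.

282 N·s/m

c_c = 2√(k·m) = 2√(1210 × 16.4) = 2 × 140.9 = 281.7 N·s/m.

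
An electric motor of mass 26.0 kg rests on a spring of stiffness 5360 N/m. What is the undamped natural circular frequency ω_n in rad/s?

14.4 rad/s

ω_n = √(k/m) = √(5360/26.0) = √206.2 = 14.36 rad/s.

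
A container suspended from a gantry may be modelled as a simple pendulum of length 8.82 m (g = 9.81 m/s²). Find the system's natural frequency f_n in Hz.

0.168 Hz

For a simple pendulum ω_n = √(g/L) = √(9.81/8.82) = √1.112 = 1.055 rad/s.
f_n = ω_n/(2π) = 1.055/6.283 = 0.1678 Hz.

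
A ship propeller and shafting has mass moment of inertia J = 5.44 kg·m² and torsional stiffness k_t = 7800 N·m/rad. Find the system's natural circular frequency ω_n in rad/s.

ω_n = √(k_t/J) = √(7800/5.44) = √1434 = 37.87 rad/s.

37.9 rad/s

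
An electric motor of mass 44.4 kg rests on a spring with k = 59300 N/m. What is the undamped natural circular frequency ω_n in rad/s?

ω_n = √(k/m) = √(59300/44.4) = √1336 = 36.55 rad/s.

36.5 rad/s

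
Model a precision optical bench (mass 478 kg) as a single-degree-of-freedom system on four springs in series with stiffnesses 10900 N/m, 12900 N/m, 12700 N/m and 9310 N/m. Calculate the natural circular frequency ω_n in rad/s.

2.43 rad/s

Series springs: 1/k_eq = 1/10900 + 1/12900 + 1/12700 + 1/9310 = 0.0003554, so k_eq = 2814 N/m.
ω_n = √(k_eq/m) = √(2814/478) = √5.886 = 2.426 rad/s.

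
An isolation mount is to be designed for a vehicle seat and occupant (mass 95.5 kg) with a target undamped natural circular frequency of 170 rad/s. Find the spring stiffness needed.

k = m·ω_n² = 95.5 × 170.0² = 95.5 × 28900 = 2760000 N/m.

2760000 N/m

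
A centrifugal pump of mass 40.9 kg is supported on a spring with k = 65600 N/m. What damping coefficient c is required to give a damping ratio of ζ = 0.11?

c_c = 2√(k·m) = 2√(65600 × 40.9) = 3276 N·s/m.
c = ζ·c_c = 0.11 × 3276 = 360.4 N·s/m.

360 N·s/m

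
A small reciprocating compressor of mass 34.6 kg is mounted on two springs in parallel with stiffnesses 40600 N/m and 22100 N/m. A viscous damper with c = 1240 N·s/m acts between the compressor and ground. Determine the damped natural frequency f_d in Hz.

Parallel springs add: k_eq = 40600 + 22100 = 62700 N/m.
ω_n = √(k_eq/m) = √(62700/34.6) = 42.57 rad/s.
Critical damping c_c = 2√(k_eq·m) = 2√(62700 × 34.6) = 2946 N·s/m, so ζ = c/c_c = 1240/2946 = 0.4209.
ω_d = ω_n√(1 − ζ²) = 42.57 × √(1 − 0.177) = 38.61 rad/s.
f_d = ω_d/(2π) = 6.146 Hz.

6.15 Hz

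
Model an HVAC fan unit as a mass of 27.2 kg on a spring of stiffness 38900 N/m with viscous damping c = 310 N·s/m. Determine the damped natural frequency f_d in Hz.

ω_n = √(k/m) = √(38900/27.2) = 37.82 rad/s.
Critical damping c_c = 2√(k·m) = 2√(38900 × 27.2) = 2057 N·s/m, so ζ = c/c_c = 310/2057 = 0.1507.
ω_d = ω_n√(1 − ζ²) = 37.82 × √(1 − 0.0227) = 37.39 rad/s.
f_d = ω_d/(2π) = 5.950 Hz.

5.95 Hz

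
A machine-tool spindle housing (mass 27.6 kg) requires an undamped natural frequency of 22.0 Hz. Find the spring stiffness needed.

527000 N/m

ω_n = 2πf_n = 2π × 22.0 = 138.2 rad/s.
k = m·ω_n² = 27.6 × 138.2² = 27.6 × 19110 = 527400 N/m.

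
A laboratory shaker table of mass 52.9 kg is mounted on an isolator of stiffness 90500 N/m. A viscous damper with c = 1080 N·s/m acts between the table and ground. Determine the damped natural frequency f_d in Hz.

6.38 Hz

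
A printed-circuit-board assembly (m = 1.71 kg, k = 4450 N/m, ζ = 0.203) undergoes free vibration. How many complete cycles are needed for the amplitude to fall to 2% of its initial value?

Logarithmic decrement δ = 2πζ/√(1 − ζ²) = 2π × 0.2030/√(1 − 0.0412) = 1.303.
x_n/x₀ = e^(−nδ) ≤ 0.02; take ln: n ≥ ln(1/0.02)/δ = 3.912/1.303 = 3.003.
So 4 complete cycles are required.

4 cycles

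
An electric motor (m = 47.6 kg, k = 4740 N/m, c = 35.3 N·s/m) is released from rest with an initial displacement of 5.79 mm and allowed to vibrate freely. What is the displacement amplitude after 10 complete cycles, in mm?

ζ = c/(2√(km)) = 35.3/(2√(4740 × 47.6)) = 35.3/950.0 = 0.03716.
Logarithmic decrement δ = 2πζ/√(1 − ζ²) = 2π × 0.03716/√(1 − 0.00138) = 0.2336.
After n cycles, x_n/x₀ = e^(−nδ), so x_10 = 5.79 × e^(−10 × 0.2336) = 5.79 × 0.09668 = 0.5598 mm.

0.560 mm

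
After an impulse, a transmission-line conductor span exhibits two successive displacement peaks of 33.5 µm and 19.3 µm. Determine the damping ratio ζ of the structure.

Logarithmic decrement δ = (1/n)·ln(x₀/x_n) = (1/1)·ln(33.5/19.3) = (1/1)·ln(1.736) = 0.5514.
ζ = δ/√(4π² + δ²) = 0.5514/√(39.48 + 0.304) = 0.5514/6.307 = 0.08743.

0.0874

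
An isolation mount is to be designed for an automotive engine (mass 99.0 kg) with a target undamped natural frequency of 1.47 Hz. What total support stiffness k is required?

8450 N/m

ω_n = 2πf_n = 2π × 1.47 = 9.236 rad/s.
k = m·ω_n² = 99.0 × 9.236² = 99.0 × 85.31 = 8446 N/m.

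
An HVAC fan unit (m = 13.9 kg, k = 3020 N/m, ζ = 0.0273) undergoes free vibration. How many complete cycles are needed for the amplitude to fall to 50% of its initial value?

5 cycles

Logarithmic decrement δ = 2πζ/√(1 − ζ²) = 2π × 0.02730/√(1 − 0.000745) = 0.1716.
x_n/x₀ = e^(−nδ) ≤ 0.5; take ln: n ≥ ln(1/0.5)/δ = 0.6931/0.1716 = 4.039.
So 5 complete cycles are required.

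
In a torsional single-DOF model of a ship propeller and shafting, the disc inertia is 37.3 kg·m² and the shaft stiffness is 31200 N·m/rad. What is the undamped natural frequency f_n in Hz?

ω_n = √(k_t/J) = √(31200/37.3) = √836.5 = 28.92 rad/s.
f_n = ω_n/(2π) = 28.92/6.283 = 4.603 Hz.

4.60 Hz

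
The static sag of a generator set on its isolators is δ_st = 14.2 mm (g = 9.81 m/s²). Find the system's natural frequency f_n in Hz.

ω_n = √(g/δ_st) = √(9.81/0.0142) = √690.8 = 26.28 rad/s.
f_n = ω_n/(2π) = 26.28/6.283 = 4.183 Hz.

4.18 Hz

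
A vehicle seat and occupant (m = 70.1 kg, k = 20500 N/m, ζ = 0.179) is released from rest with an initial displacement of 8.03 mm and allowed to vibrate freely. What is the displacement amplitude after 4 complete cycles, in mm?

Logarithmic decrement δ = 2πζ/√(1 − ζ²) = 2π × 0.1790/√(1 − 0.0320) = 1.143.
After n cycles, x_n/x₀ = e^(−nδ), so x_4 = 8.03 × e^(−4 × 1.143) = 8.03 × 0.01033 = 0.08296 mm.

0.0830 mm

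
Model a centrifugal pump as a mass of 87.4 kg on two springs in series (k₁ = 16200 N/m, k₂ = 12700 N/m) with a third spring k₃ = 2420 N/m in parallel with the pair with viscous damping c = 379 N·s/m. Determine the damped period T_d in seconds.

0.615 s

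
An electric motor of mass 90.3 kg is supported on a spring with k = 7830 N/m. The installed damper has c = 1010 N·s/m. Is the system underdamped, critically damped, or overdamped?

underdamped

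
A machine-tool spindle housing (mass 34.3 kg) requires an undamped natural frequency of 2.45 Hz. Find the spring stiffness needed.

8130 N/m

ω_n = 2πf_n = 2π × 2.45 = 15.39 rad/s.
k = m·ω_n² = 34.3 × 15.39² = 34.3 × 237.0 = 8128 N/m.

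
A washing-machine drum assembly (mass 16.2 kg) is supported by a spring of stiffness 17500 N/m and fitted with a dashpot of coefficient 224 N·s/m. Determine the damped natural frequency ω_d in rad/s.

ω_n = √(k/m) = √(17500/16.2) = 32.87 rad/s.
Critical damping c_c = 2√(k·m) = 2√(17500 × 16.2) = 1065 N·s/m, so ζ = c/c_c = 224/1065 = 0.2103.
ω_d = ω_n√(1 − ζ²) = 32.87 × √(1 − 0.0442) = 32.13 rad/s.

32.1 rad/s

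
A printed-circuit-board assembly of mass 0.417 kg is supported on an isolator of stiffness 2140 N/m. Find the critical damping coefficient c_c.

59.7 N·s/m

c_c = 2√(k·m) = 2√(2140 × 0.417) = 2 × 29.87 = 59.75 N·s/m.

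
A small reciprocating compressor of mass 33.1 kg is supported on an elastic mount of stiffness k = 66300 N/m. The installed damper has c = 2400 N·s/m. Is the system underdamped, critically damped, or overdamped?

underdamped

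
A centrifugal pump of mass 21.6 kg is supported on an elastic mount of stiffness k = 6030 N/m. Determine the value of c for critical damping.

c_c = 2√(k·m) = 2√(6030 × 21.6) = 2 × 360.9 = 721.8 N·s/m.

722 N·s/m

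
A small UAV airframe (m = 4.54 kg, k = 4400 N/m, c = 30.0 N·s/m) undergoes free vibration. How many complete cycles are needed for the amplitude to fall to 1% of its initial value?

ζ = c/(2√(km)) = 30.0/(2√(4400 × 4.54)) = 30.0/282.7 = 0.1061.
Logarithmic decrement δ = 2πζ/√(1 − ζ²) = 2π × 0.1061/√(1 − 0.0113) = 0.6706.
x_n/x₀ = e^(−nδ) ≤ 0.01; take ln: n ≥ ln(1/0.01)/δ = 4.605/0.6706 = 6.867.
So 7 complete cycles are required.

7 cycles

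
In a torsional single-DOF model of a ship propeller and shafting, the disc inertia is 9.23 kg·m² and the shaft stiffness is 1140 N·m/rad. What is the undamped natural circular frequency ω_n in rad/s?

ω_n = √(k_t/J) = √(1140/9.23) = √123.5 = 11.11 rad/s.

11.1 rad/s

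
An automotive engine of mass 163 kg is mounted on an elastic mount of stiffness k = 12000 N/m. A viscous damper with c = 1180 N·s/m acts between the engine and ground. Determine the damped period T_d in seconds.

0.808 s

ω_n = √(k/m) = √(12000/163) = 8.580 rad/s.
Critical damping c_c = 2√(k·m) = 2√(12000 × 163) = 2797 N·s/m, so ζ = c/c_c = 1180/2797 = 0.4219.
ω_d = ω_n√(1 − ζ²) = 8.580 × √(1 − 0.178) = 7.779 rad/s.
T_d = 2π/ω_d = 0.8077 s.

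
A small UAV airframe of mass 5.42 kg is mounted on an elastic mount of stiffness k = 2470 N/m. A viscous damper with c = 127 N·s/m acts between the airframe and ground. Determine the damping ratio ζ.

0.549

ω_n = √(k/m) = √(2470/5.42) = 21.35 rad/s.
Critical damping c_c = 2√(k·m) = 2√(2470 × 5.42) = 231.4 N·s/m, so ζ = c/c_c = 127/231.4 = 0.5488.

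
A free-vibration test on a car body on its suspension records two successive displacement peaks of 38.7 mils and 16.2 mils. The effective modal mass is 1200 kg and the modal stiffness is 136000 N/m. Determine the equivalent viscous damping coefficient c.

3510 N·s/m

Logarithmic decrement δ = (1/n)·ln(x₀/x_n) = (1/1)·ln(38.7/16.2) = (1/1)·ln(2.389) = 0.8708.
ζ = δ/√(4π² + δ²) = 0.8708/√(39.48 + 0.758) = 0.8708/6.343 = 0.1373.
c = ζ · 2√(km) = 0.1373 × 2√(136000 × 1200) = 0.1373 × 25550 = 3508 N·s/m.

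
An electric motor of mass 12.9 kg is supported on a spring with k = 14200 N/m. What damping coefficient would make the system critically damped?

856 N·s/m

c_c = 2√(k·m) = 2√(14200 × 12.9) = 2 × 428.0 = 856.0 N·s/m.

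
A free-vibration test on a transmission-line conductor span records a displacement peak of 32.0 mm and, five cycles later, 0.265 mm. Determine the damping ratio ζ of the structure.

Logarithmic decrement δ = (1/n)·ln(x₀/x_n) = (1/5)·ln(32.0/0.265) = (1/5)·ln(120.8) = 0.9588.
ζ = δ/√(4π² + δ²) = 0.9588/√(39.48 + 0.919) = 0.9588/6.356 = 0.1508.

0.151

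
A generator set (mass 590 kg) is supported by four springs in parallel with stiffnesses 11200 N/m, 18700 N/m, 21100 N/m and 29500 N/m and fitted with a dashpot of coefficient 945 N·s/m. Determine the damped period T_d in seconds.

0.539 s

Parallel springs add: k_eq = 11200 + 18700 + 21100 + 29500 = 80500 N/m.
ω_n = √(k_eq/m) = √(80500/590) = 11.68 rad/s.
Critical damping c_c = 2√(k_eq·m) = 2√(80500 × 590) = 13780 N·s/m, so ζ = c/c_c = 945/13780 = 0.06856.
ω_d = ω_n√(1 − ζ²) = 11.68 × √(1 − 0.00470) = 11.65 rad/s.
T_d = 2π/ω_d = 0.5392 s.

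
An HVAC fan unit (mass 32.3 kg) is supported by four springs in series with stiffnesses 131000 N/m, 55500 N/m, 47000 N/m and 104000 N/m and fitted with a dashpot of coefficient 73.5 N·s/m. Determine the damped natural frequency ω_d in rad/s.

23.4 rad/s

Series springs: 1/k_eq = 1/131000 + 1/55500 + 1/47000 + 1/104000 = 5.654×10^-5, so k_eq = 17690 N/m.
ω_n = √(k_eq/m) = √(17690/32.3) = 23.40 rad/s.
Critical damping c_c = 2√(k_eq·m) = 2√(17690 × 32.3) = 1512 N·s/m, so ζ = c/c_c = 73.5/1512 = 0.04862.
ω_d = ω_n√(1 − ζ²) = 23.40 × √(1 − 0.00236) = 23.37 rad/s.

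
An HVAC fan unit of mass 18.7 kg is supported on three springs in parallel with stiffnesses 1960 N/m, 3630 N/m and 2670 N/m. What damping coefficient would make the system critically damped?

Parallel springs add: k_eq = 1960 + 3630 + 2670 = 8260 N/m.
c_c = 2√(k_eq·m) = 2√(8260 × 18.7) = 2 × 393.0 = 786.0 N·s/m.

786 N·s/m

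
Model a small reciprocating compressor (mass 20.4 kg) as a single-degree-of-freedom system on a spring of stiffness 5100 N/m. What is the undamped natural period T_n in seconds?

ω_n = √(k/m) = √(5100/20.4) = √250.0 = 15.81 rad/s.
T_n = 2π/ω_n = 6.283/15.81 = 0.3974 s.

0.397 s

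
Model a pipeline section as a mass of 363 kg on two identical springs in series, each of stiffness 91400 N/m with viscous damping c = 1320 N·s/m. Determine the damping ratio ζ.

Series springs: 1/k_eq = 2/91400, so k_eq = 91400/2 = 45700 N/m.
ω_n = √(k_eq/m) = √(45700/363) = 11.22 rad/s.
Critical damping c_c = 2√(k_eq·m) = 2√(45700 × 363) = 8146 N·s/m, so ζ = c/c_c = 1320/8146 = 0.1620.

0.162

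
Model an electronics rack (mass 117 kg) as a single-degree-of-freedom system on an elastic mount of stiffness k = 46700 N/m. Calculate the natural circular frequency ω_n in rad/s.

ω_n = √(k/m) = √(46700/117) = √399.1 = 19.98 rad/s.

20.0 rad/s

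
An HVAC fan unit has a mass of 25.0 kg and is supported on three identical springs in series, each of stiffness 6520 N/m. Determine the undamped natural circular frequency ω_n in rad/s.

Series springs: 1/k_eq = 3/6520, so k_eq = 6520/3 = 2173 N/m.
ω_n = √(k_eq/m) = √(2173/25.0) = √86.93 = 9.324 rad/s.

9.32 rad/s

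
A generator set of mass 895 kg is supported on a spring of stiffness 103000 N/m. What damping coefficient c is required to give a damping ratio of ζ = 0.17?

3260 N·s/m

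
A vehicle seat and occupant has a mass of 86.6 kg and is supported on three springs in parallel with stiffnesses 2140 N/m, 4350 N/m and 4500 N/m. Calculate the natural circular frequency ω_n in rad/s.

Parallel springs add: k_eq = 2140 + 4350 + 4500 = 10990 N/m.
ω_n = √(k_eq/m) = √(10990/86.6) = √126.9 = 11.27 rad/s.

11.3 rad/s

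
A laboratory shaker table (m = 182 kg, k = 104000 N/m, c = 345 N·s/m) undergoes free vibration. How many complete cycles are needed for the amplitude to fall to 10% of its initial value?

10 cycles

ζ = c/(2√(km)) = 345/(2√(104000 × 182)) = 345/8701 = 0.03965.
Logarithmic decrement δ = 2πζ/√(1 − ζ²) = 2π × 0.03965/√(1 − 0.00157) = 0.2493.
x_n/x₀ = e^(−nδ) ≤ 0.1; take ln: n ≥ ln(1/0.1)/δ = 2.303/0.2493 = 9.235.
So 10 complete cycles are required.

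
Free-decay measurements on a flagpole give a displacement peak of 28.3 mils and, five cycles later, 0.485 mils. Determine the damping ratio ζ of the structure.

Logarithmic decrement δ = (1/n)·ln(x₀/x_n) = (1/5)·ln(28.3/0.485) = (1/5)·ln(58.35) = 0.8133.
ζ = δ/√(4π² + δ²) = 0.8133/√(39.48 + 0.661) = 0.8133/6.336 = 0.1284.

0.128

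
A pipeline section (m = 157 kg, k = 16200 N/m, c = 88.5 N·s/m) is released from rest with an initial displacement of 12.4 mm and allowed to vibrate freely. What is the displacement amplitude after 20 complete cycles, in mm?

ζ = c/(2√(km)) = 88.5/(2√(16200 × 157)) = 88.5/3190 = 0.02775.
Logarithmic decrement δ = 2πζ/√(1 − ζ²) = 2π × 0.02775/√(1 − 0.000770) = 0.1744.
After n cycles, x_n/x₀ = e^(−nδ), so x_20 = 12.4 × e^(−20 × 0.1744) = 12.4 × 0.03056 = 0.3789 mm.

0.379 mm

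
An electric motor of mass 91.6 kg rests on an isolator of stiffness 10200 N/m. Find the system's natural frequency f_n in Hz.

ω_n = √(k/m) = √(10200/91.6) = √111.4 = 10.55 rad/s.
f_n = ω_n/(2π) = 10.55/6.283 = 1.679 Hz.

1.68 Hz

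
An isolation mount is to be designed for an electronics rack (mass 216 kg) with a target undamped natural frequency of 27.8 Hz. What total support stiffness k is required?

6590000 N/m

ω_n = 2πf_n = 2π × 27.8 = 174.7 rad/s.
k = m·ω_n² = 216 × 174.7² = 216 × 30510 = 6590000 N/m.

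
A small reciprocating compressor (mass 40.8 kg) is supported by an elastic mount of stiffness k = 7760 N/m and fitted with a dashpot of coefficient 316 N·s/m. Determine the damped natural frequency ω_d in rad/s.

13.2 rad/s

ω_n = √(k/m) = √(7760/40.8) = 13.79 rad/s.
Critical damping c_c = 2√(k·m) = 2√(7760 × 40.8) = 1125 N·s/m, so ζ = c/c_c = 316/1125 = 0.2808.
ω_d = ω_n√(1 − ζ²) = 13.79 × √(1 − 0.0788) = 13.24 rad/s.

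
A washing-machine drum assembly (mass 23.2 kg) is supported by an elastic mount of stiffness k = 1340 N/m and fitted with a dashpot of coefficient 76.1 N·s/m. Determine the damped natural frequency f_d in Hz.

1.18 Hz

ω_n = √(k/m) = √(1340/23.2) = 7.600 rad/s.
Critical damping c_c = 2√(k·m) = 2√(1340 × 23.2) = 352.6 N·s/m, so ζ = c/c_c = 76.1/352.6 = 0.2158.
ω_d = ω_n√(1 − ζ²) = 7.600 × √(1 − 0.0466) = 7.421 rad/s.
f_d = ω_d/(2π) = 1.181 Hz.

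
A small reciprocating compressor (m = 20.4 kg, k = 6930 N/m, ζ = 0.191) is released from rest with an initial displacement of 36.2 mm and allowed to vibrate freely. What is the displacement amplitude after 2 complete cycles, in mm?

Logarithmic decrement δ = 2πζ/√(1 − ζ²) = 2π × 0.1910/√(1 − 0.0365) = 1.223.
After n cycles, x_n/x₀ = e^(−nδ), so x_2 = 36.2 × e^(−2 × 1.223) = 36.2 × 0.08671 = 3.139 mm.

3.14 mm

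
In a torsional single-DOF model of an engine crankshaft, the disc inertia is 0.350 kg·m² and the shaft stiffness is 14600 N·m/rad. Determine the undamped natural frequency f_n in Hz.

ω_n = √(k_t/J) = √(14600/0.350) = √41710 = 204.2 rad/s.
f_n = ω_n/(2π) = 204.2/6.283 = 32.51 Hz.

32.5 Hz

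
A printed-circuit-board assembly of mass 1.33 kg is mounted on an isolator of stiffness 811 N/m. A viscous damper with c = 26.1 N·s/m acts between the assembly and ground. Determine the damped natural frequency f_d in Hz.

ω_n = √(k/m) = √(811.0/1.33) = 24.69 rad/s.
Critical damping c_c = 2√(k·m) = 2√(811.0 × 1.33) = 65.69 N·s/m, so ζ = c/c_c = 26.1/65.69 = 0.3974.
ω_d = ω_n√(1 − ζ²) = 24.69 × √(1 − 0.158) = 22.66 rad/s.
f_d = ω_d/(2π) = 3.607 Hz.

3.61 Hz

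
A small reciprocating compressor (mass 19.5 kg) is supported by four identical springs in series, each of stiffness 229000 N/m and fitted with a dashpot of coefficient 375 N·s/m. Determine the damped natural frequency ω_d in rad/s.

Series springs: 1/k_eq = 4/229000, so k_eq = 229000/4 = 57250 N/m.
ω_n = √(k_eq/m) = √(57250/19.5) = 54.18 rad/s.
Critical damping c_c = 2√(k_eq·m) = 2√(57250 × 19.5) = 2113 N·s/m, so ζ = c/c_c = 375/2113 = 0.1775.
ω_d = ω_n√(1 − ζ²) = 54.18 × √(1 − 0.0315) = 53.32 rad/s.

53.3 rad/s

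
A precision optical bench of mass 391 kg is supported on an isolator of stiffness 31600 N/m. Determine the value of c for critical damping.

c_c = 2√(k·m) = 2√(31600 × 391) = 2 × 3515 = 7030 N·s/m.

7030 N·s/m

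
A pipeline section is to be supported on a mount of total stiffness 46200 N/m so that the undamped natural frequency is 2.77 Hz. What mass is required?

ω_n = 2πf_n = 2π × 2.77 = 17.40 rad/s.
m = k/ω_n² = 46200/17.40² = 46200/302.9 = 152.5 kg.

153 kg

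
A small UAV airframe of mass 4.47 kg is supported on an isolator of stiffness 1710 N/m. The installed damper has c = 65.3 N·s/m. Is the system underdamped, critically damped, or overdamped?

underdamped

c_c = 2√(k·m) = 174.9 N·s/m; ζ = c/c_c = 65.3/174.9 = 0.373.
Since ζ < 1 the system is underdamped.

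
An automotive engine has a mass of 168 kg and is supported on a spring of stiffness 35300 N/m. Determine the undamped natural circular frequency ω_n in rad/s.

ω_n = √(k/m) = √(35300/168) = √210.1 = 14.50 rad/s.

14.5 rad/s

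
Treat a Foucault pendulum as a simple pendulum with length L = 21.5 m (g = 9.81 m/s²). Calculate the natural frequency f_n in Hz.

For a simple pendulum ω_n = √(g/L) = √(9.81/21.5) = √0.4563 = 0.6755 rad/s.
f_n = ω_n/(2π) = 0.6755/6.283 = 0.1075 Hz.

0.108 Hz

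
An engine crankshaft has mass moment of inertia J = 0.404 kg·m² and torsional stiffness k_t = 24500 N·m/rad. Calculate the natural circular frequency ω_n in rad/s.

246 rad/s

ω_n = √(k_t/J) = √(24500/0.404) = √60640 = 246.3 rad/s.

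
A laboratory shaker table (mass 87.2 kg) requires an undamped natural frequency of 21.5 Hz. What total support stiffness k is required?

ω_n = 2πf_n = 2π × 21.5 = 135.1 rad/s.
k = m·ω_n² = 87.2 × 135.1² = 87.2 × 18250 = 1591000 N/m.

1590000 N/m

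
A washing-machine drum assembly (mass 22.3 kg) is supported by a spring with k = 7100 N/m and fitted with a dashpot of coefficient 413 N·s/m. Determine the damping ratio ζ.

ω_n = √(k/m) = √(7100/22.3) = 17.84 rad/s.
Critical damping c_c = 2√(k·m) = 2√(7100 × 22.3) = 795.8 N·s/m, so ζ = c/c_c = 413/795.8 = 0.5190.

0.519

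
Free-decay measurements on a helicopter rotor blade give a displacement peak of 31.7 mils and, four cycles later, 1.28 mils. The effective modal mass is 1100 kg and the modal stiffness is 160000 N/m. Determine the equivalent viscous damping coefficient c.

Logarithmic decrement δ = (1/n)·ln(x₀/x_n) = (1/4)·ln(31.7/1.28) = (1/4)·ln(24.77) = 0.8024.
ζ = δ/√(4π² + δ²) = 0.8024/√(39.48 + 0.644) = 0.8024/6.334 = 0.1267.
c = ζ · 2√(km) = 0.1267 × 2√(160000 × 1100) = 0.1267 × 26530 = 3361 N·s/m.

3360 N·s/m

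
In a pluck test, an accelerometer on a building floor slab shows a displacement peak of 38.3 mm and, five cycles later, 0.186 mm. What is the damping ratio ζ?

Logarithmic decrement δ = (1/n)·ln(x₀/x_n) = (1/5)·ln(38.3/0.186) = (1/5)·ln(205.9) = 1.065.
ζ = δ/√(4π² + δ²) = 1.065/√(39.48 + 1.14) = 1.065/6.373 = 0.1672.

0.167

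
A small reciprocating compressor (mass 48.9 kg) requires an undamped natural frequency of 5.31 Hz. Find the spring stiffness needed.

ω_n = 2πf_n = 2π × 5.31 = 33.36 rad/s.
k = m·ω_n² = 48.9 × 33.36² = 48.9 × 1113 = 54430 N/m.

54400 N/m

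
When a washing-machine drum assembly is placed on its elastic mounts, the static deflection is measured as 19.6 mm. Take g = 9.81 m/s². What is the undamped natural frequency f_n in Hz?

ω_n = √(g/δ_st) = √(9.81/0.0196) = √500.5 = 22.37 rad/s.
f_n = ω_n/(2π) = 22.37/6.283 = 3.561 Hz.

3.56 Hz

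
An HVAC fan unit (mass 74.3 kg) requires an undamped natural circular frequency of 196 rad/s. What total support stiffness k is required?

k = m·ω_n² = 74.3 × 196.0² = 74.3 × 38420 = 2854000 N/m.

2850000 N/m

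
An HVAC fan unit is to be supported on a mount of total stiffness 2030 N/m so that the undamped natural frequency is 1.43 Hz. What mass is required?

ω_n = 2πf_n = 2π × 1.43 = 8.985 rad/s.
m = k/ω_n² = 2030/8.985² = 2030/80.73 = 25.15 kg.

25.1 kg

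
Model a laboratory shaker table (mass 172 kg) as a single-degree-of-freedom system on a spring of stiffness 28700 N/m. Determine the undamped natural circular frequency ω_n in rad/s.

ω_n = √(k/m) = √(28700/172) = √166.9 = 12.92 rad/s.

12.9 rad/s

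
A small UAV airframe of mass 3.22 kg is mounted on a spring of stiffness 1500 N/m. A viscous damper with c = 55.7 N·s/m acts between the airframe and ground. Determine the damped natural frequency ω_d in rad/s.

ω_n = √(k/m) = √(1500/3.22) = 21.58 rad/s.
Critical damping c_c = 2√(k·m) = 2√(1500 × 3.22) = 139.0 N·s/m, so ζ = c/c_c = 55.7/139.0 = 0.4007.
ω_d = ω_n√(1 − ζ²) = 21.58 × √(1 − 0.161) = 19.77 rad/s.

19.8 rad/s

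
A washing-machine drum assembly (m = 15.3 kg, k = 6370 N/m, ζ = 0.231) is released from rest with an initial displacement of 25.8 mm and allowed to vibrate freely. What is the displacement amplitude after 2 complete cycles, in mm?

1.31 mm

Logarithmic decrement δ = 2πζ/√(1 − ζ²) = 2π × 0.2310/√(1 − 0.0534) = 1.492.
After n cycles, x_n/x₀ = e^(−nδ), so x_2 = 25.8 × e^(−2 × 1.492) = 25.8 × 0.05061 = 1.306 mm.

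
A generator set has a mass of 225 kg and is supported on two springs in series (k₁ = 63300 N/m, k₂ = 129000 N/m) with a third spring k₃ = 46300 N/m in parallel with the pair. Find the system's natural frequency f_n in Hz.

3.16 Hz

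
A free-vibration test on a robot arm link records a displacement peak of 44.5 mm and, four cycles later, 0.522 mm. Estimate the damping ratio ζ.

0.174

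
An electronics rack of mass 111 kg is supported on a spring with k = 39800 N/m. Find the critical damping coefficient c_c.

4200 N·s/m

c_c = 2√(k·m) = 2√(39800 × 111) = 2 × 2102 = 4204 N·s/m.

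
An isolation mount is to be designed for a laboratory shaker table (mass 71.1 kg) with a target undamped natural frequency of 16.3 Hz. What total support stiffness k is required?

746000 N/m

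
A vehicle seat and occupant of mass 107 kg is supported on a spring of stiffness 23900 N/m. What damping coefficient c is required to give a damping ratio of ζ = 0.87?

2780 N·s/m

c_c = 2√(k·m) = 2√(23900 × 107) = 3198 N·s/m.
c = ζ·c_c = 0.87 × 3198 = 2783 N·s/m.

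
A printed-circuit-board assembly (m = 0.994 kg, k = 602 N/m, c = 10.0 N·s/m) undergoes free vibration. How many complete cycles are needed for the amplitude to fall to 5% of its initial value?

3 cycles

ζ = c/(2√(km)) = 10.0/(2√(602 × 0.994)) = 10.0/48.92 = 0.2044.
Logarithmic decrement δ = 2πζ/√(1 − ζ²) = 2π × 0.2044/√(1 − 0.0418) = 1.312.
x_n/x₀ = e^(−nδ) ≤ 0.05; take ln: n ≥ ln(1/0.05)/δ = 2.996/1.312 = 2.283.
So 3 complete cycles are required.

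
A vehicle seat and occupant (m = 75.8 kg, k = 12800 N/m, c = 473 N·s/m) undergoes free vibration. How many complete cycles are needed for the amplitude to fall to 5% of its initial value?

2 cycles

ζ = c/(2√(km)) = 473/(2√(12800 × 75.8)) = 473/1970 = 0.2401.
Logarithmic decrement δ = 2πζ/√(1 − ζ²) = 2π × 0.2401/√(1 − 0.0576) = 1.554.
x_n/x₀ = e^(−nδ) ≤ 0.05; take ln: n ≥ ln(1/0.05)/δ = 2.996/1.554 = 1.928.
So 2 complete cycles are required.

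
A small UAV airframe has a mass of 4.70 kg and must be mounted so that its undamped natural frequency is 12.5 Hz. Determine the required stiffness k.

29000 N/m

ω_n = 2πf_n = 2π × 12.5 = 78.54 rad/s.
k = m·ω_n² = 4.70 × 78.54² = 4.70 × 6169 = 28990 N/m.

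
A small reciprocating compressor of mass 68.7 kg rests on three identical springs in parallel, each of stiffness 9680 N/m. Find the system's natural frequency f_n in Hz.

Parallel springs add: k_eq = 3 × 9680 = 29040 N/m.
ω_n = √(k_eq/m) = √(29040/68.7) = √422.7 = 20.56 rad/s.
f_n = ω_n/(2π) = 20.56/6.283 = 3.272 Hz.

3.27 Hz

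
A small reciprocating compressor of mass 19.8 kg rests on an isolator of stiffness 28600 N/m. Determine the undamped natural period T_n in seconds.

0.165 s

ω_n = √(k/m) = √(28600/19.8) = √1444 = 38.01 rad/s.
T_n = 2π/ω_n = 6.283/38.01 = 0.1653 s.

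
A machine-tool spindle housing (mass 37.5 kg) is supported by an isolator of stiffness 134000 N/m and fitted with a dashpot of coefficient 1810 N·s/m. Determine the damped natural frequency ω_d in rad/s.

ω_n = √(k/m) = √(134000/37.5) = 59.78 rad/s.
Critical damping c_c = 2√(k·m) = 2√(134000 × 37.5) = 4483 N·s/m, so ζ = c/c_c = 1810/4483 = 0.4037.
ω_d = ω_n√(1 − ζ²) = 59.78 × √(1 − 0.163) = 54.69 rad/s.

54.7 rad/s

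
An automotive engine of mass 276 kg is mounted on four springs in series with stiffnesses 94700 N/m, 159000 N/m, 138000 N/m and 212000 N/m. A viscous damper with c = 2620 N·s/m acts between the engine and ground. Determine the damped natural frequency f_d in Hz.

Series springs: 1/k_eq = 1/94700 + 1/159000 + 1/138000 + 1/212000 = 2.881×10^-5, so k_eq = 34710 N/m.
ω_n = √(k_eq/m) = √(34710/276) = 11.21 rad/s.
Critical damping c_c = 2√(k_eq·m) = 2√(34710 × 276) = 6190 N·s/m, so ζ = c/c_c = 2620/6190 = 0.4233.
ω_d = ω_n√(1 − ζ²) = 11.21 × √(1 − 0.179) = 10.16 rad/s.
f_d = ω_d/(2π) = 1.617 Hz.

1.62 Hz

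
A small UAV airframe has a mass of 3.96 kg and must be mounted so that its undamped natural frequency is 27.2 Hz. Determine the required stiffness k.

116000 N/m

ω_n = 2πf_n = 2π × 27.2 = 170.9 rad/s.
k = m·ω_n² = 3.96 × 170.9² = 3.96 × 29210 = 115700 N/m.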